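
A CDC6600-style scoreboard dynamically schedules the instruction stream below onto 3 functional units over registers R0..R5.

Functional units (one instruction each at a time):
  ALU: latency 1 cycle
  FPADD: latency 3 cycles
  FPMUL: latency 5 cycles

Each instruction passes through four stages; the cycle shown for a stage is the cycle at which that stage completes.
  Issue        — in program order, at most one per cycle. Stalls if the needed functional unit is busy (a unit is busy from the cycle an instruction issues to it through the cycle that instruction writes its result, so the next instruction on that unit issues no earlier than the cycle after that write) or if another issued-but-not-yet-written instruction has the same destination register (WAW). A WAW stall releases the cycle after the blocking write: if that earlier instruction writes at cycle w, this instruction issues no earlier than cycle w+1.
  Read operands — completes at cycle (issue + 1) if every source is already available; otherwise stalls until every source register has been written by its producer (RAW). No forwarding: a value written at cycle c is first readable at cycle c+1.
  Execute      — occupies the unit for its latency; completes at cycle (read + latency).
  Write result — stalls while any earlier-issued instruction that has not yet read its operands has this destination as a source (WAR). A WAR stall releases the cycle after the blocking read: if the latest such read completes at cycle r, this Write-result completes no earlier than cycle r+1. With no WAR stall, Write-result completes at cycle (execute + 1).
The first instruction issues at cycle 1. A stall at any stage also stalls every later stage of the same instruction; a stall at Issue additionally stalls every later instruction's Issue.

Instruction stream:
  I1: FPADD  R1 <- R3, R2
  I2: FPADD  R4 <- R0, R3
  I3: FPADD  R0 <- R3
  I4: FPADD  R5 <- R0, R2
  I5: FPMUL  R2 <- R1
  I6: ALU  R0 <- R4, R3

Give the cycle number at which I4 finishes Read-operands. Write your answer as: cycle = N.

I1: IS=1 RO=2 EX=5 WR=6
I2: IS=7 RO=8 EX=11 WR=12  [struct: FPADD busy until I1 writes@6]
I3: IS=13 RO=14 EX=17 WR=18  [struct: FPADD busy until I2 writes@12]
I4: IS=19 RO=20 EX=23 WR=24  [struct: FPADD busy until I3 writes@18]
I5: IS=20 RO=21 EX=26 WR=27
I6: IS=21 RO=22 EX=23 WR=24

cycle = 20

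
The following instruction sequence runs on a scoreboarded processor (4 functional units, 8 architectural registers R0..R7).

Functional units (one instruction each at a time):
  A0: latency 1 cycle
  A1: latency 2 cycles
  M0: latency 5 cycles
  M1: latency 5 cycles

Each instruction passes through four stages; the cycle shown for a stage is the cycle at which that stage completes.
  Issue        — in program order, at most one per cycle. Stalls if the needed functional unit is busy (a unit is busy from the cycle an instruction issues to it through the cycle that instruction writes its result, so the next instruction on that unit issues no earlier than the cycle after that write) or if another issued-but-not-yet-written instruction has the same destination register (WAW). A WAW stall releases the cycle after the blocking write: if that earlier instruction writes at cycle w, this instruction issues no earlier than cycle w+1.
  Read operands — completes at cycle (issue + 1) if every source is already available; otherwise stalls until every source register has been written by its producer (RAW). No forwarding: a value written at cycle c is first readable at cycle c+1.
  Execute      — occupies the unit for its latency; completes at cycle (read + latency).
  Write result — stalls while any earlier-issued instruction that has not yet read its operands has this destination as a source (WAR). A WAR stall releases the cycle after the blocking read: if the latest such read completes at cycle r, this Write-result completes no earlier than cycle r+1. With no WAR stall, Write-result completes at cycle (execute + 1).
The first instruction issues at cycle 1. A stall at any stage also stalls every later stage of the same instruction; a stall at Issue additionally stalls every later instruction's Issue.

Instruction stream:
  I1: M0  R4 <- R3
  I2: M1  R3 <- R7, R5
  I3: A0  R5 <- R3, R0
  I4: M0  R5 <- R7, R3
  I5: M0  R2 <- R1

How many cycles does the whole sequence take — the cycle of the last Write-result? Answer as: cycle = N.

I1 -> (1, 2, 7, 8)
I2 -> (2, 3, 8, 9)
I3 -> (3, 10, 11, 12)  // RAW R3: wait I2 write@9
I4 -> (13, 14, 19, 20)  // WAW R5: wait I3 write@12
I5 -> (21, 22, 27, 28)  // struct: M0 busy until I4 writes@20

cycle = 28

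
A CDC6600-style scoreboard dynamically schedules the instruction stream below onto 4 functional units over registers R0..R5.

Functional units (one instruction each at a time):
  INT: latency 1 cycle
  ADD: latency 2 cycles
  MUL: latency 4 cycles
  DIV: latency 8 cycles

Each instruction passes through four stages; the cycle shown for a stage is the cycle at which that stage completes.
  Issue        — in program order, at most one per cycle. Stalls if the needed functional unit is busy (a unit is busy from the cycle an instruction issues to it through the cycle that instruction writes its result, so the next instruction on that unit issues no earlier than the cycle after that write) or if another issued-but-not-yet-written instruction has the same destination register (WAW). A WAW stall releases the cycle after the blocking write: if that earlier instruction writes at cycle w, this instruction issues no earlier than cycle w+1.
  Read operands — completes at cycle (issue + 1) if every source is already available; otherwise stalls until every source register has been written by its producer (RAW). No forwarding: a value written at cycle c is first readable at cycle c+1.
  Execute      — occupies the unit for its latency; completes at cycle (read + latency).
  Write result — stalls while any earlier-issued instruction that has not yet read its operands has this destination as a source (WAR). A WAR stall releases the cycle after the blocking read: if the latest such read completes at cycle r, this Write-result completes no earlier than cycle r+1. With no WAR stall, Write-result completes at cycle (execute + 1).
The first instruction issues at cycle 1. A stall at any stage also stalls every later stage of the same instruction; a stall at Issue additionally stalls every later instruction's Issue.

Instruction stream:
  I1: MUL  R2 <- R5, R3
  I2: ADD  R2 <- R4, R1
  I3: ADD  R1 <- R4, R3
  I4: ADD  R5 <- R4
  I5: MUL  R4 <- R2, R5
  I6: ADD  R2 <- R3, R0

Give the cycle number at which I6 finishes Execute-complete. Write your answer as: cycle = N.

1) issue 1, read 2, done 6, write 7
2) issue 8, read 9, done 11, write 12  <WAW R2: wait I1 write@7>
3) issue 13, read 14, done 16, write 17  <struct: ADD busy until I2 writes@12>
4) issue 18, read 19, done 21, write 22  <struct: ADD busy until I3 writes@17>
5) issue 19, read 23, done 27, write 28  <RAW R5: wait I4 write@22>
6) issue 23, read 24, done 26, write 27  <struct: ADD busy until I4 writes@22>

cycle = 26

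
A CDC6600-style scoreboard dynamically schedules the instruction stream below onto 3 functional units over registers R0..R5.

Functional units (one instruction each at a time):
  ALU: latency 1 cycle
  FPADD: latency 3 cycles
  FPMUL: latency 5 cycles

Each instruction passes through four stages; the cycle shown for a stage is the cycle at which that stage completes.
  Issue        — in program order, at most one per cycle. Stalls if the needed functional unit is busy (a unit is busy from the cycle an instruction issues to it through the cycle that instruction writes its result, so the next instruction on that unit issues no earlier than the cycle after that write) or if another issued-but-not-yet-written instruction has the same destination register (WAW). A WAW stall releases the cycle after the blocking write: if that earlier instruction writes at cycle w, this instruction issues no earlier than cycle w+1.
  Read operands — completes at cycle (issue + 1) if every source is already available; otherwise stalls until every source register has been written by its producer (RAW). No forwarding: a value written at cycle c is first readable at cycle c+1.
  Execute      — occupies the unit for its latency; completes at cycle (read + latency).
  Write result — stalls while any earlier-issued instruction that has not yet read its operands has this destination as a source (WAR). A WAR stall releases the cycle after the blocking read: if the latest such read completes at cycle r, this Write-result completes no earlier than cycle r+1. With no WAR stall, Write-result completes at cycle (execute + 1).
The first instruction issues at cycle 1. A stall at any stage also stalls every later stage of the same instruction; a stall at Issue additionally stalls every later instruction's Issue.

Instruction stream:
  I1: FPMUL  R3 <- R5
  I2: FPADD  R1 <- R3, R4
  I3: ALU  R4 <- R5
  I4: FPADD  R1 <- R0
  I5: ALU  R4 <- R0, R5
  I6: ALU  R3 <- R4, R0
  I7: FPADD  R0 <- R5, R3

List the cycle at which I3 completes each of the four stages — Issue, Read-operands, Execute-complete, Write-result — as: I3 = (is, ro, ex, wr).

c1: I1→FPMUL
c2: I1 RO | I2→FPADD
c3: I3→ALU
c4: I3 RO
c5: I3 EX
c7: I1 EX
c8: I1 WR R3
c9: I2 RO
c10: I3 WR R4
c12: I2 EX
c13: I2 WR R1
c14: I4→FPADD
c15: I4 RO | I5→ALU
c16: I5 RO
c17: I5 EX
c18: I4 EX | I5 WR R4
c19: I4 WR R1 | I6→ALU
c20: I6 RO | I7→FPADD
c21: I6 EX
c22: I6 WR R3
c23: I7 RO
c26: I7 EX
c27: I7 WR R0

I3 = (3, 4, 5, 10)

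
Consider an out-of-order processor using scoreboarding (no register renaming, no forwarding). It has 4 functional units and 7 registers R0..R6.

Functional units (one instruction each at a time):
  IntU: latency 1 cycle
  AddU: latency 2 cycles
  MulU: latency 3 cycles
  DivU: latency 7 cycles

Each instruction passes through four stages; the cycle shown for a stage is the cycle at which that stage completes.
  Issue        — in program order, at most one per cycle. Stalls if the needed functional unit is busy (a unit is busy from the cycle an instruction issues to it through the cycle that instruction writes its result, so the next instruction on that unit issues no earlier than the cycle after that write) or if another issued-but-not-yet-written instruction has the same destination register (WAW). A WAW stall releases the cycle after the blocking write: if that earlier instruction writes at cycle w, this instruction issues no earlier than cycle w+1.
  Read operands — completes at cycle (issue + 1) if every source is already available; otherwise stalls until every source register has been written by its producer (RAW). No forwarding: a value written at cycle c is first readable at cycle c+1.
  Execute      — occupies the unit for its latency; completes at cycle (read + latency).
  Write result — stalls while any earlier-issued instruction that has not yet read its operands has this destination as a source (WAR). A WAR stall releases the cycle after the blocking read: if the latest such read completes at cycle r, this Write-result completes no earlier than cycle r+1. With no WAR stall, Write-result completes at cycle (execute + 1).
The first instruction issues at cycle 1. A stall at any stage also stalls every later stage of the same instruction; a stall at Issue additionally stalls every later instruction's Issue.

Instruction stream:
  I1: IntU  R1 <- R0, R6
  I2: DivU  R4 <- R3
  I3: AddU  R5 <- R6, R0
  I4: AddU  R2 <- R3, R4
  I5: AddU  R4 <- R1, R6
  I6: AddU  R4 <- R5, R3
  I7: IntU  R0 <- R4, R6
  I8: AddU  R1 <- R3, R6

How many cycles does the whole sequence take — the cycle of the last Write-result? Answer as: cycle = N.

cycle = 30

cycle 1: I1 dispatched to IntU
cycle 2: I1 operands ready; I2 dispatched to DivU
cycle 3: I1 complete; I2 operands ready; I3 dispatched to AddU
cycle 4: R1←I1; I3 operands ready
cycle 6: I3 complete
cycle 7: R5←I3
cycle 8: I4 dispatched to AddU
cycle 10: I2 complete
cycle 11: R4←I2
cycle 12: I4 operands ready
cycle 14: I4 complete
cycle 15: R2←I4
cycle 16: I5 dispatched to AddU
cycle 17: I5 operands ready
cycle 19: I5 complete
cycle 20: R4←I5
cycle 21: I6 dispatched to AddU
cycle 22: I6 operands ready; I7 dispatched to IntU
cycle 24: I6 complete
cycle 25: R4←I6
cycle 26: I7 operands ready; I8 dispatched to AddU
cycle 27: I7 complete; I8 operands ready
cycle 28: R0←I7
cycle 29: I8 complete
cycle 30: R1←I8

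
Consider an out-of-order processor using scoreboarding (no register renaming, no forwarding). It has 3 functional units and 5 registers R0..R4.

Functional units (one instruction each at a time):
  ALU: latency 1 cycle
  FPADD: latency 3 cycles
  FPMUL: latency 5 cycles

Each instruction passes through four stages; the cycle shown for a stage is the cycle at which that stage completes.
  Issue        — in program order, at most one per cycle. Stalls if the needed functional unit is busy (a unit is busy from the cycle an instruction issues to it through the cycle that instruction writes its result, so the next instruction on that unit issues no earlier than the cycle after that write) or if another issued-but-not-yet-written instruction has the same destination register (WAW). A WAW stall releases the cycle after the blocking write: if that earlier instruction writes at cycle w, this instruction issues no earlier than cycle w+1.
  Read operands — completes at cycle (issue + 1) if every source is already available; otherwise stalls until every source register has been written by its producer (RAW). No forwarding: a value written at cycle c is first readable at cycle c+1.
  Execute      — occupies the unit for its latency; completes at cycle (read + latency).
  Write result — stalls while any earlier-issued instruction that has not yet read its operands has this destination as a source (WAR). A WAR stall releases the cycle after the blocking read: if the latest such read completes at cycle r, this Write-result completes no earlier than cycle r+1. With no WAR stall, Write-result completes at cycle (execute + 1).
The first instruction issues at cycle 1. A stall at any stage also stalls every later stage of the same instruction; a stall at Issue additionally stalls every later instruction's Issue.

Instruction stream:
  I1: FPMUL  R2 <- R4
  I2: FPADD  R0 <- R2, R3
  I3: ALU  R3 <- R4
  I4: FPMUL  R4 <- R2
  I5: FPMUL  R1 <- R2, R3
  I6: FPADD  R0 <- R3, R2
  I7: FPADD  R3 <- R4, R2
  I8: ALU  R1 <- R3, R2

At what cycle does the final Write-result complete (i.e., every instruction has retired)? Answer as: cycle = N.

cycle = 32

t=1  I1 issues→FPMUL
t=2  I1 reads | I2 issues→FPADD
t=3  I3 issues→ALU
t=4  I3 reads
t=5  I3 exec-done
t=7  I1 exec-done
t=8  I1 writes R2
t=9  I2 reads | I4 issues→FPMUL
t=10  I3 writes R3 | I4 reads
t=12  I2 exec-done
t=13  I2 writes R0
t=15  I4 exec-done
t=16  I4 writes R4
t=17  I5 issues→FPMUL
t=18  I5 reads | I6 issues→FPADD
t=19  I6 reads
t=22  I6 exec-done
t=23  I5 exec-done | I6 writes R0
t=24  I5 writes R1 | I7 issues→FPADD
t=25  I7 reads | I8 issues→ALU
t=28  I7 exec-done
t=29  I7 writes R3
t=30  I8 reads
t=31  I8 exec-done
t=32  I8 writes R1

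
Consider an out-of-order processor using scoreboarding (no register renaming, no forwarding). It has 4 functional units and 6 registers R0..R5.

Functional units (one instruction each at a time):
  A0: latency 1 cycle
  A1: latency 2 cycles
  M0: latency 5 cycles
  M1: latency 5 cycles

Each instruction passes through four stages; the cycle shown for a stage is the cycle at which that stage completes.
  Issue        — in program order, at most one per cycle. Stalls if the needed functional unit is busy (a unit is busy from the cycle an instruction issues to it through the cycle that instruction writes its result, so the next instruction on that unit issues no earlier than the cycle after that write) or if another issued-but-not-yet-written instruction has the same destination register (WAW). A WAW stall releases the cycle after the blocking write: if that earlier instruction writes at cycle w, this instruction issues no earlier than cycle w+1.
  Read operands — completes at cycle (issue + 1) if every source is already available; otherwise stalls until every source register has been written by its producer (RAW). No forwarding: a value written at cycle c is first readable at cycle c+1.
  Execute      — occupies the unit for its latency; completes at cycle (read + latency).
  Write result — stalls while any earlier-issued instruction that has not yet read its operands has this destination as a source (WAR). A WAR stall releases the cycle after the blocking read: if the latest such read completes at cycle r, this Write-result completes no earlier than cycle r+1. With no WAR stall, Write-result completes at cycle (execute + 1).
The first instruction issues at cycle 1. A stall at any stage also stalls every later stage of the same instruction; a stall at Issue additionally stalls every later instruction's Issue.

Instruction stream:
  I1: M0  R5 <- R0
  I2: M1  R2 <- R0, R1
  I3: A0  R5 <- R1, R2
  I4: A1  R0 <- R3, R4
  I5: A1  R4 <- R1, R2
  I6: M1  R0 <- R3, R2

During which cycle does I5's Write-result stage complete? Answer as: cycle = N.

cycle = 19

[1] I1→M0
[2] I1 RO · I2→M1
[3] I2 RO
[7] I1 EX
[8] I1 WR R5 · I2 EX
[9] I2 WR R2 · I3→A0
[10] I3 RO · I4→A1
[11] I3 EX · I4 RO
[12] I3 WR R5
[13] I4 EX
[14] I4 WR R0
[15] I5→A1
[16] I5 RO · I6→M1
[17] I6 RO
[18] I5 EX
[19] I5 WR R4
[22] I6 EX
[23] I6 WR R0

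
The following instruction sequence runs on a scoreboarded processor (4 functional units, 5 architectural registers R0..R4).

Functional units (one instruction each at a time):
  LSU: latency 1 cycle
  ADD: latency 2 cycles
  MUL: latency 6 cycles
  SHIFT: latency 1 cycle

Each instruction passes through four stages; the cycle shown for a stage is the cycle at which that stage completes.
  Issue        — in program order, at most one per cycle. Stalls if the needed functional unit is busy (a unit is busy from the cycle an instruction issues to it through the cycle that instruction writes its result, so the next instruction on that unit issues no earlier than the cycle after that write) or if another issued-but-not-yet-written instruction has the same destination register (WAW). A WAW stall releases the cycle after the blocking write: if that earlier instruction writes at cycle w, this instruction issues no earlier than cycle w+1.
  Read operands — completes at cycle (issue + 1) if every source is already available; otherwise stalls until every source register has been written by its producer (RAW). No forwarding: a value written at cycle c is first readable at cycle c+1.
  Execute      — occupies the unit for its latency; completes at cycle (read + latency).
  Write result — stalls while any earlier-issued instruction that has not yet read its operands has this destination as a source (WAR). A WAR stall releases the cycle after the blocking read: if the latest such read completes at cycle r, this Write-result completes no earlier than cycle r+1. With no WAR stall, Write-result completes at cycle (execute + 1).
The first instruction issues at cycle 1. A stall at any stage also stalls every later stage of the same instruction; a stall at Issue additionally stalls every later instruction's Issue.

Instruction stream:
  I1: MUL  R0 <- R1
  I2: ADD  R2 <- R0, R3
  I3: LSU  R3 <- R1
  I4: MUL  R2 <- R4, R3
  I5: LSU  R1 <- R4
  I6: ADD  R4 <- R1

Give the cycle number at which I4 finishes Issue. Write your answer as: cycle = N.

cycle = 14

t=1  I1 issues→MUL
t=2  I1 reads, I2 issues→ADD
t=3  I3 issues→LSU
t=4  I3 reads
t=5  I3 exec-done
t=8  I1 exec-done
t=9  I1 writes R0
t=10  I2 reads
t=11  I3 writes R3
t=12  I2 exec-done
t=13  I2 writes R2
t=14  I4 issues→MUL
t=15  I4 reads, I5 issues→LSU
t=16  I5 reads, I6 issues→ADD
t=17  I5 exec-done
t=18  I5 writes R1
t=19  I6 reads
t=21  I4 exec-done, I6 exec-done
t=22  I4 writes R2, I6 writes R4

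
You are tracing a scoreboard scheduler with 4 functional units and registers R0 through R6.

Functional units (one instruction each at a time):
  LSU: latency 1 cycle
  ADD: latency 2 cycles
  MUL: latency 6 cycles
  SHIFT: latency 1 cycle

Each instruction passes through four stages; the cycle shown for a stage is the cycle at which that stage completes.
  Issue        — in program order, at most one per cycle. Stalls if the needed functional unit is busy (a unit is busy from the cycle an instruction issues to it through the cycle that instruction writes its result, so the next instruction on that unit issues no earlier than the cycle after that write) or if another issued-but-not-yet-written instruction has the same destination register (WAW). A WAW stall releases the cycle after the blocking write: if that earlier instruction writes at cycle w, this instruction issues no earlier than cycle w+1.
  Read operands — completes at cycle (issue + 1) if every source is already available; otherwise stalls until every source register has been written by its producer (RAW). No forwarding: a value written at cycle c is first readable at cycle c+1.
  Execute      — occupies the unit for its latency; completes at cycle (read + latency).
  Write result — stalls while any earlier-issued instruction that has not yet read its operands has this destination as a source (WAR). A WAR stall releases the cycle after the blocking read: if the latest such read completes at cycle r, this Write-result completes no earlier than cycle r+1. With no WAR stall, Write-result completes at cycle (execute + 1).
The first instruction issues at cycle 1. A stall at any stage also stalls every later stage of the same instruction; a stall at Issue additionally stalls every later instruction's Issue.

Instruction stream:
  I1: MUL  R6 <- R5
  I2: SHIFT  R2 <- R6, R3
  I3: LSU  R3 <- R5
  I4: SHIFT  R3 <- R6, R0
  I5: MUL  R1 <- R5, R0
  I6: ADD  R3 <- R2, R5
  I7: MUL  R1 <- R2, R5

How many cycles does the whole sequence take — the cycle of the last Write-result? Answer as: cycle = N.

t=1  I1 dispatched to MUL
t=2  I1 operands ready; I2 dispatched to SHIFT
t=3  I3 dispatched to LSU
t=4  I3 operands ready
t=5  I3 complete
t=8  I1 complete
t=9  R6←I1
t=10  I2 operands ready
t=11  I2 complete; R3←I3
t=12  R2←I2
t=13  I4 dispatched to SHIFT
t=14  I4 operands ready; I5 dispatched to MUL
t=15  I4 complete; I5 operands ready
t=16  R3←I4
t=17  I6 dispatched to ADD
t=18  I6 operands ready
t=20  I6 complete
t=21  I5 complete; R3←I6
t=22  R1←I5
t=23  I7 dispatched to MUL
t=24  I7 operands ready
t=30  I7 complete
t=31  R1←I7

cycle = 31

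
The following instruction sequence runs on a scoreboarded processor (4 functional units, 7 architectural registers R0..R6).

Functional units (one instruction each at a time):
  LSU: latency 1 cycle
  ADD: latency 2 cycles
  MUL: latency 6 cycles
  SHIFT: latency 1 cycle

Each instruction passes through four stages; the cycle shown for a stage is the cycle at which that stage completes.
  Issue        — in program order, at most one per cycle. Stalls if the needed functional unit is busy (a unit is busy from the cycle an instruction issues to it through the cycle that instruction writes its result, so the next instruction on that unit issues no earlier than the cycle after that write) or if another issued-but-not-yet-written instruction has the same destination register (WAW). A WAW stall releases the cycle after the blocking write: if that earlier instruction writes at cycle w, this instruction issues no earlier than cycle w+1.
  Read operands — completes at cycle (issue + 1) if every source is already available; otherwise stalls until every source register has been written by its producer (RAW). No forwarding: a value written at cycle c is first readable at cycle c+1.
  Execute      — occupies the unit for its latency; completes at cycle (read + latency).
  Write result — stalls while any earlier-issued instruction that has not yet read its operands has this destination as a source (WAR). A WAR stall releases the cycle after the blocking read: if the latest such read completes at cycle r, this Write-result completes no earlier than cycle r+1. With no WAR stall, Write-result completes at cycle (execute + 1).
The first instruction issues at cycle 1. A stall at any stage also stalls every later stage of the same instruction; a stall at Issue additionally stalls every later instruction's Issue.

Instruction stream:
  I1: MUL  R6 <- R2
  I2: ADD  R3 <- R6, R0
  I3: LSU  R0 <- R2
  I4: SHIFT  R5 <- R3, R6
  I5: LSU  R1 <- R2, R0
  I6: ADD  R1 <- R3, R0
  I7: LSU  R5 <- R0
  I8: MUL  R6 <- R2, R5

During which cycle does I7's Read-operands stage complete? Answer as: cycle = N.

cycle = 18

cycle 1: I1→MUL
cycle 2: I1 RO, I2→ADD
cycle 3: I3→LSU
cycle 4: I3 RO, I4→SHIFT
cycle 5: I3 EX
cycle 8: I1 EX
cycle 9: I1 WR R6
cycle 10: I2 RO
cycle 11: I3 WR R0
cycle 12: I2 EX, I5→LSU
cycle 13: I2 WR R3, I5 RO
cycle 14: I4 RO, I5 EX
cycle 15: I4 EX, I5 WR R1
cycle 16: I4 WR R5, I6→ADD
cycle 17: I6 RO, I7→LSU
cycle 18: I7 RO, I8→MUL
cycle 19: I6 EX, I7 EX
cycle 20: I6 WR R1, I7 WR R5
cycle 21: I8 RO
cycle 27: I8 EX
cycle 28: I8 WR R6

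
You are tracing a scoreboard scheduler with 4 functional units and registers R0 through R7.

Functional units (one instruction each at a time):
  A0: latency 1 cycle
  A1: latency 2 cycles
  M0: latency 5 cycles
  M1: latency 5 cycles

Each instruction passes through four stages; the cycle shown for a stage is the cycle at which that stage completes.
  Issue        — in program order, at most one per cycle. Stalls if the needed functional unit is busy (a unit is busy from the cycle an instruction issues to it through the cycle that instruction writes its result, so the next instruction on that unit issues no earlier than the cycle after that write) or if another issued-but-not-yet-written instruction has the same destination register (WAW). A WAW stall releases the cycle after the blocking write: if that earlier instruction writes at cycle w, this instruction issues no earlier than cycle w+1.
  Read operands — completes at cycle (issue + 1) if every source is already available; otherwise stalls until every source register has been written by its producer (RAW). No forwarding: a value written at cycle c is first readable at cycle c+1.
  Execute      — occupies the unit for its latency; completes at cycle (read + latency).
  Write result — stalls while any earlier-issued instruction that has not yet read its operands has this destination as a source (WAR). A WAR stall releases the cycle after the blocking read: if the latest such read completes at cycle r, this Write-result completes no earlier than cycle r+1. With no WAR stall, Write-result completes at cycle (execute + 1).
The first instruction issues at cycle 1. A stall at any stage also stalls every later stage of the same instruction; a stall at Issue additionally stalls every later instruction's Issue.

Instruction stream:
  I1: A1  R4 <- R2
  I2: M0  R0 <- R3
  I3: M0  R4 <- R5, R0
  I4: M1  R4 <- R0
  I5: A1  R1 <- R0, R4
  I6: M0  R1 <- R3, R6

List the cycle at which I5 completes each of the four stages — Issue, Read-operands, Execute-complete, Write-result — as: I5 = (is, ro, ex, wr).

I5 = (19, 26, 28, 29)

c1: I1→A1
c2: I1 RO, I2→M0
c3: I2 RO
c4: I1 EX
c5: I1 WR R4
c8: I2 EX
c9: I2 WR R0
c10: I3→M0
c11: I3 RO
c16: I3 EX
c17: I3 WR R4
c18: I4→M1
c19: I4 RO, I5→A1
c24: I4 EX
c25: I4 WR R4
c26: I5 RO
c28: I5 EX
c29: I5 WR R1
c30: I6→M0
c31: I6 RO
c36: I6 EX
c37: I6 WR R1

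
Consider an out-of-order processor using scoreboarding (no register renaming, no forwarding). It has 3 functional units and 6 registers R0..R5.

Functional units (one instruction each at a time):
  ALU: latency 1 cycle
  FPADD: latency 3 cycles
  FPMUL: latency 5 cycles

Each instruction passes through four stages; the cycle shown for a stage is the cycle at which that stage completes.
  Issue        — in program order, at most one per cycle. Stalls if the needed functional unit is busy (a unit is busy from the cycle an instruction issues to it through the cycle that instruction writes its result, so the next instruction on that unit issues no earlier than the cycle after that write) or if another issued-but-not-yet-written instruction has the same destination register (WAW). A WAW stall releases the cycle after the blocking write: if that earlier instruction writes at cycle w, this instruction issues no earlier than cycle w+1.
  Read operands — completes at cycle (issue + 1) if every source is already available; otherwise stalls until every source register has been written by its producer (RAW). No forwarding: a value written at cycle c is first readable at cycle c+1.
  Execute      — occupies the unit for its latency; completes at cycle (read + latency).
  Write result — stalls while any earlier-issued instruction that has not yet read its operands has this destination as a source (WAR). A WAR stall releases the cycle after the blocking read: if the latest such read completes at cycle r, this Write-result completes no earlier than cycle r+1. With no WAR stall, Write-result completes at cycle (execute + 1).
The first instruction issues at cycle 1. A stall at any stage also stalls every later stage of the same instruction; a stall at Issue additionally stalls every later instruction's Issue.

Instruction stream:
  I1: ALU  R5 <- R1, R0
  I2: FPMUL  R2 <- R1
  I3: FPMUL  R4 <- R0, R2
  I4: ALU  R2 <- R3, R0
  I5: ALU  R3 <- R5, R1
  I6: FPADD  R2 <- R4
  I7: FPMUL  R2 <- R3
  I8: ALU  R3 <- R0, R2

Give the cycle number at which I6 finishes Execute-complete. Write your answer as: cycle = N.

cycle = 21

cycle 1: I1 issues→ALU
cycle 2: I1 reads | I2 issues→FPMUL
cycle 3: I1 exec-done | I2 reads
cycle 4: I1 writes R5
cycle 8: I2 exec-done
cycle 9: I2 writes R2
cycle 10: I3 issues→FPMUL
cycle 11: I3 reads | I4 issues→ALU
cycle 12: I4 reads
cycle 13: I4 exec-done
cycle 14: I4 writes R2
cycle 15: I5 issues→ALU
cycle 16: I3 exec-done | I5 reads | I6 issues→FPADD
cycle 17: I3 writes R4 | I5 exec-done
cycle 18: I5 writes R3 | I6 reads
cycle 21: I6 exec-done
cycle 22: I6 writes R2
cycle 23: I7 issues→FPMUL
cycle 24: I7 reads | I8 issues→ALU
cycle 29: I7 exec-done
cycle 30: I7 writes R2
cycle 31: I8 reads
cycle 32: I8 exec-done
cycle 33: I8 writes R3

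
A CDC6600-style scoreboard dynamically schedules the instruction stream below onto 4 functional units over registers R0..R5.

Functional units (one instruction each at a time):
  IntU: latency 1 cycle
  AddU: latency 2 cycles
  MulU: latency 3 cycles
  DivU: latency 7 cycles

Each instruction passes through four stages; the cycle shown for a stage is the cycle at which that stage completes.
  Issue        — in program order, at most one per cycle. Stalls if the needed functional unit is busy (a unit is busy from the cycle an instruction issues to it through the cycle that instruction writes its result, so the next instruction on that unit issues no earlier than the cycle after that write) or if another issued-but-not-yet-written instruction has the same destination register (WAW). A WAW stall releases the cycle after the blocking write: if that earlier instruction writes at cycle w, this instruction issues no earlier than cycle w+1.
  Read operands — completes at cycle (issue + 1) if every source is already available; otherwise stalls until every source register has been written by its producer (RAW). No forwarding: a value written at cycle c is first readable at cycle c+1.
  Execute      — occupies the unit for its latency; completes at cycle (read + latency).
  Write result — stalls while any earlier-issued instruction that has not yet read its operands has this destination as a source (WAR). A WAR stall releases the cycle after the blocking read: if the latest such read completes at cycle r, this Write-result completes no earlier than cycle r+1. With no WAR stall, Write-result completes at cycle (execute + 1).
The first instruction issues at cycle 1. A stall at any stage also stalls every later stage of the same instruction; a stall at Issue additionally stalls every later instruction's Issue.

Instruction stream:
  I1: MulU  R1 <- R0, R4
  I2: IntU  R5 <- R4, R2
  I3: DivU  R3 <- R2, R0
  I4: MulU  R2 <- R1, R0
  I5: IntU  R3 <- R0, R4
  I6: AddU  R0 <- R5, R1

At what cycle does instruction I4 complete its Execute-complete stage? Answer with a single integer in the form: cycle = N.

cycle = 11

  I1 | 1 | 2 | 5 | 6
  I2 | 2 | 3 | 4 | 5
  I3 | 3 | 4 | 11 | 12
  I4 | 7 | 8 | 11 | 12   struct: MulU busy until I1 writes@6
  I5 | 13 | 14 | 15 | 16   WAW R3: wait I3 write@12
  I6 | 14 | 15 | 17 | 18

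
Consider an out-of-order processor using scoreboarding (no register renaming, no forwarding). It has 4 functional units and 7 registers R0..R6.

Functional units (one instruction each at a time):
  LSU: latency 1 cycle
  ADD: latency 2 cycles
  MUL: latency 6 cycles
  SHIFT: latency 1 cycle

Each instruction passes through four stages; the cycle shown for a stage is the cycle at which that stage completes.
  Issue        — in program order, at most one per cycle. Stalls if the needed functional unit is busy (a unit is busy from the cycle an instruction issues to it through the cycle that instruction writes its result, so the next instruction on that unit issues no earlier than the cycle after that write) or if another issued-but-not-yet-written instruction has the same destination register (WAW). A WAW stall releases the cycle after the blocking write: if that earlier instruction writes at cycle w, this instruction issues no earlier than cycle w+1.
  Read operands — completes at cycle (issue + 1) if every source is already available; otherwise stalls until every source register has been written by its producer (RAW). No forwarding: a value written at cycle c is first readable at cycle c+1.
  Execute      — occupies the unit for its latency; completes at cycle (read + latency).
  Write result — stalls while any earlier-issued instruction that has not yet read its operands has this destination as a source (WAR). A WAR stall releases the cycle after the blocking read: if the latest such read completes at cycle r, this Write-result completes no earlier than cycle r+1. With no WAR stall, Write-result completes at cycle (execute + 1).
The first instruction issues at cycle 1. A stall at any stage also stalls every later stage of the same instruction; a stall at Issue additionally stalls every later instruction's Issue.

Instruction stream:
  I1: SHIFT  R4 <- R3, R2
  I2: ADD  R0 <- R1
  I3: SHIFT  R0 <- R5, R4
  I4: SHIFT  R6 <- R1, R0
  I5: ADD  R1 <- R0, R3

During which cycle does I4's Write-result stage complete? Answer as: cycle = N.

cycle = 14

c1: I1→SHIFT
c2: I1 RO | I2→ADD
c3: I1 EX | I2 RO
c4: I1 WR R4
c5: I2 EX
c6: I2 WR R0
c7: I3→SHIFT
c8: I3 RO
c9: I3 EX
c10: I3 WR R0
c11: I4→SHIFT
c12: I4 RO | I5→ADD
c13: I4 EX | I5 RO
c14: I4 WR R6
c15: I5 EX
c16: I5 WR R1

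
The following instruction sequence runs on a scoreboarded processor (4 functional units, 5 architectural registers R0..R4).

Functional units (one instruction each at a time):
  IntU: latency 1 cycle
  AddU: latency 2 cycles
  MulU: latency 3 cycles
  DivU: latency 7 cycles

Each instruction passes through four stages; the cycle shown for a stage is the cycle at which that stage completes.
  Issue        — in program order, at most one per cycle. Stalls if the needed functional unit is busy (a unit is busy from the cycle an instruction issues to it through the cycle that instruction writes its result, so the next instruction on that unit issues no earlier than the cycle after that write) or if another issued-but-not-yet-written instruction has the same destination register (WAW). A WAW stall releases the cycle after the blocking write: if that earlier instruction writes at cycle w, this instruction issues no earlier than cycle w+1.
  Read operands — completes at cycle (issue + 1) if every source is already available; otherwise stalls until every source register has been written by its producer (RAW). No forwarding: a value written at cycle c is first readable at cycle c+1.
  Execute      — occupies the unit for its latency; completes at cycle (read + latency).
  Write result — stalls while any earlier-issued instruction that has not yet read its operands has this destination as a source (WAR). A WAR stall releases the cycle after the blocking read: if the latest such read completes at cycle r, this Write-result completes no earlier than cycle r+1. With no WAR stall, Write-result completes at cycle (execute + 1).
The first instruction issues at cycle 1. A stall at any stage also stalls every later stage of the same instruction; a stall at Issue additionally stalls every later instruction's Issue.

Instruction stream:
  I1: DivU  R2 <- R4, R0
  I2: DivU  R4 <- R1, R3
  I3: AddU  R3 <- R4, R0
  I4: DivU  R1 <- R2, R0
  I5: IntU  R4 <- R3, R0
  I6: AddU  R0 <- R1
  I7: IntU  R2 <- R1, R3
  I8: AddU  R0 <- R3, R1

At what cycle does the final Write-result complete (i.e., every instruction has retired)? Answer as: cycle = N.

[1] I1→DivU
[2] I1 RO
[9] I1 EX
[10] I1 WR R2
[11] I2→DivU
[12] I2 RO, I3→AddU
[19] I2 EX
[20] I2 WR R4
[21] I3 RO, I4→DivU
[22] I4 RO, I5→IntU
[23] I3 EX
[24] I3 WR R3
[25] I5 RO, I6→AddU
[26] I5 EX
[27] I5 WR R4
[28] I7→IntU
[29] I4 EX
[30] I4 WR R1
[31] I6 RO, I7 RO
[32] I7 EX
[33] I6 EX, I7 WR R2
[34] I6 WR R0
[35] I8→AddU
[36] I8 RO
[38] I8 EX
[39] I8 WR R0

cycle = 39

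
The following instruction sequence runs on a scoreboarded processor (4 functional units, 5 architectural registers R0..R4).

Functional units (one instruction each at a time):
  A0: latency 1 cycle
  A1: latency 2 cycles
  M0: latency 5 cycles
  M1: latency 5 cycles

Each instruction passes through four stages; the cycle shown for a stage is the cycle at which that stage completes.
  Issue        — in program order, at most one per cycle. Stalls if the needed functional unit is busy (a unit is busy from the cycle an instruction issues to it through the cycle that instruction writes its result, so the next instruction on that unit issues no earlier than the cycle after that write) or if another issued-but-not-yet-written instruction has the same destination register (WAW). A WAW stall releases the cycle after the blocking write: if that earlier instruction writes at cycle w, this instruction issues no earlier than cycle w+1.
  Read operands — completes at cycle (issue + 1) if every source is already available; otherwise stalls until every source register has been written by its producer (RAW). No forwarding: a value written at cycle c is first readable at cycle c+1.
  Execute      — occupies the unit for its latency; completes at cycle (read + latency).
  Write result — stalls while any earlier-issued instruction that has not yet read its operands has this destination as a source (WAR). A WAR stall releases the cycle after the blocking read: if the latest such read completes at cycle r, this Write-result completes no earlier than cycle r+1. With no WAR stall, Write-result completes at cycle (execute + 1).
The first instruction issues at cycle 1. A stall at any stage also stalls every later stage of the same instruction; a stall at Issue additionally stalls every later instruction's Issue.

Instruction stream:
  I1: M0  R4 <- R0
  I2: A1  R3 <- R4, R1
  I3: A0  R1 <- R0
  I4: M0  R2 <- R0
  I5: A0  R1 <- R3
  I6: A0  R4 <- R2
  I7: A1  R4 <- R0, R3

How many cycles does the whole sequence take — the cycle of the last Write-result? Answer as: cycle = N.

cycle = 24

cycle 1: issue I1 (M0)
cycle 2: I1 read-ops; issue I2 (A1)
cycle 3: issue I3 (A0)
cycle 4: I3 read-ops
cycle 5: I3 finished on A0
cycle 7: I1 finished on M0
cycle 8: I1→R4
cycle 9: I2 read-ops; issue I4 (M0)
cycle 10: I3→R1; I4 read-ops
cycle 11: I2 finished on A1; issue I5 (A0)
cycle 12: I2→R3
cycle 13: I5 read-ops
cycle 14: I5 finished on A0
cycle 15: I4 finished on M0; I5→R1
cycle 16: I4→R2; issue I6 (A0)
cycle 17: I6 read-ops
cycle 18: I6 finished on A0
cycle 19: I6→R4
cycle 20: issue I7 (A1)
cycle 21: I7 read-ops
cycle 23: I7 finished on A1
cycle 24: I7→R4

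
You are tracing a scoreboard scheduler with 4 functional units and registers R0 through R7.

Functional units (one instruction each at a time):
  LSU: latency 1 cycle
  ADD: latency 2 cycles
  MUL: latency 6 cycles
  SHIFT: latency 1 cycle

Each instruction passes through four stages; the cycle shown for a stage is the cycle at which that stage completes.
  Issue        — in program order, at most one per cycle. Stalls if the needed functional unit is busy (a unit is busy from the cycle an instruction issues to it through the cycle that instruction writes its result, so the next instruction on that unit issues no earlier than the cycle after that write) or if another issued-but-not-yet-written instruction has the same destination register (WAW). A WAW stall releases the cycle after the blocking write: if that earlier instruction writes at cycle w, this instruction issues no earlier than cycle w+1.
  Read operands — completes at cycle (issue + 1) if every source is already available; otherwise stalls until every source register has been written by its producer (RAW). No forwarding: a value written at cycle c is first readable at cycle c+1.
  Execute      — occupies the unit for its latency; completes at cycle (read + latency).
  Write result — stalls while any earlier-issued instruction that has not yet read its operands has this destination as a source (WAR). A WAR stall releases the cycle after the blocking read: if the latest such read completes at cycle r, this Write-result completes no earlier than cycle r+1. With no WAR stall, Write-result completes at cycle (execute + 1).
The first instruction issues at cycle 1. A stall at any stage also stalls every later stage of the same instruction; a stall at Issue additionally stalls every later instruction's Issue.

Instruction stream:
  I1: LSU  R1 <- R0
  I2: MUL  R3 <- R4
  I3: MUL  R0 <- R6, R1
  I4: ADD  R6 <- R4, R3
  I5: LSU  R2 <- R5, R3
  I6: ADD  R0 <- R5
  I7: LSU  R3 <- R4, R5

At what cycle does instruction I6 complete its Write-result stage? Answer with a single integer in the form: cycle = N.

cycle = 24

cycle 1: I1 dispatched to LSU
cycle 2: I1 operands ready | I2 dispatched to MUL
cycle 3: I1 complete | I2 operands ready
cycle 4: R1←I1
cycle 9: I2 complete
cycle 10: R3←I2
cycle 11: I3 dispatched to MUL
cycle 12: I3 operands ready | I4 dispatched to ADD
cycle 13: I4 operands ready | I5 dispatched to LSU
cycle 14: I5 operands ready
cycle 15: I4 complete | I5 complete
cycle 16: R6←I4 | R2←I5
cycle 18: I3 complete
cycle 19: R0←I3
cycle 20: I6 dispatched to ADD
cycle 21: I6 operands ready | I7 dispatched to LSU
cycle 22: I7 operands ready
cycle 23: I6 complete | I7 complete
cycle 24: R0←I6 | R3←I7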